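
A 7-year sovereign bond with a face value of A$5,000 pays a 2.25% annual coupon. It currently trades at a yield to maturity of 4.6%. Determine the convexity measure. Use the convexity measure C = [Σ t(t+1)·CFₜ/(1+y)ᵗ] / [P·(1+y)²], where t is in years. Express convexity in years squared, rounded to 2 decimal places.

With y = 0.046:
  t   CF        PV=CF/(1+0.046)^t    t·PV        t(t+1)·PV
  1       112.50       107.5526       107.5526         215.1052
  2       112.50       102.8227       205.6455         616.9364
  3       112.50        98.3009       294.9027       1,179.6107
  4       112.50        93.9779       375.9116       1,879.5582
  5       112.50        89.8450       449.2252       2,695.3512
  6       112.50        85.8939       515.3635       3,607.5446
  7     5,112.50     3,731.7413    26,122.1891     208,977.5129
  Σ                  4,310.1344    28,070.7902     219,171.6192
P = 4,310.1344.
Convexity = Σ t(t+1)·PV / [P·(1+y)²] = 219,171.6192 / (4,310.1344 × 1.094116) = 46.47615.

46.48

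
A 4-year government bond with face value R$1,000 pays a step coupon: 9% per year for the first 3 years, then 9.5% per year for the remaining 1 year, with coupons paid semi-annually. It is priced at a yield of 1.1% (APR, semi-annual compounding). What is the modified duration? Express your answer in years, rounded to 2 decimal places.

Periodic yield y = 0.0055. First find Macaulay duration:
  t   CF        PV=CF/(1+0.0055)^t    t·PV
  1        45.00        44.7539        44.7539
  2        45.00        44.5091        89.0181
  3        45.00        44.2656       132.7968
  4        45.00        44.0235       176.0939
  5        45.00        43.7827       218.9133
  6        45.00        43.5432       261.2590
  7        47.50        45.7108       319.9758
  8     1,047.50     1,002.5301     8,020.2410
  Σ                  1,313.1188     9,263.0517
P = 1,313.1188; Macaulay duration = 9,263.0517 / 1,313.1188 = 7.05424 half-year periods = 3.52712 years.
Modified duration = D_Mac / (1 + y) = 3.52712 / 1.0055 = 3.50783 years.

3.51 years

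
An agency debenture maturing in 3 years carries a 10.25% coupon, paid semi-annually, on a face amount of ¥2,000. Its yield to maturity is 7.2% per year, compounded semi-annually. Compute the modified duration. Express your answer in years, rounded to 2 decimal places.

Periodic yield y = 0.036. First find Macaulay duration:
  t   CF        PV=CF/(1+0.036)^t    t·PV
  1       102.50        98.9382        98.9382
  2       102.50        95.5002       191.0004
  3       102.50        92.1817       276.5450
  4       102.50        88.9785       355.9138
  5       102.50        85.8865       429.4327
  6     2,102.50     1,700.5033    10,203.0196
  Σ                  2,161.9884    11,554.8498
P = 2,161.9884; Macaulay duration = 11,554.8498 / 2,161.9884 = 5.34455 half-year periods = 2.67227 years.
Modified duration = D_Mac / (1 + y) = 2.67227 / 1.036 = 2.57941 years.

2.58 years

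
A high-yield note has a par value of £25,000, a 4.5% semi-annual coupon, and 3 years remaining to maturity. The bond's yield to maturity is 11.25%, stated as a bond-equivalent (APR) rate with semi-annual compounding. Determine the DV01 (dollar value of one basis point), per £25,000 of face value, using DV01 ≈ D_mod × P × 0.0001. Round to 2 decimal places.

Periodic yield y = 0.05625.
  t   CF        PV=CF/(1+0.05625)^t    t·PV
  1       562.50       532.5444       532.5444
  2       562.50       504.1840     1,008.3681
  3       562.50       477.3340     1,432.0020
  4       562.50       451.9138     1,807.6553
  5       562.50       427.8474     2,139.2371
  6    25,562.50    18,407.8469   110,447.0814
  Σ                 20,801.6706   117,366.8882
P = 20,801.6706; D_Mac = 5.64219 half-year periods = 2.82109 yrs; D_mod = 2.67086 yrs.
DV01 ≈ 2.67086 × 20,801.6706 × 0.0001 = 5.555829.

£5.56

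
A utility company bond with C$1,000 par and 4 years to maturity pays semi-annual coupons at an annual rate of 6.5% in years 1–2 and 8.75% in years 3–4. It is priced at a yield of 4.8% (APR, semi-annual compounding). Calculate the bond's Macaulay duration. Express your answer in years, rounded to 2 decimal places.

Periodic yield y = 0.024. Discount each cash flow and weight by its period:
  t   CF        PV=CF/(1+0.024)^t    t·PV
  1        32.50        31.7383        31.7383
  2        32.50        30.9944        61.9888
  3        32.50        30.2680        90.8040
  4        32.50        29.5586       118.2343
  5        43.75        38.8578       194.2890
  6        43.75        37.9471       227.6825
  7        43.75        37.0577       259.4038
  8     1,043.75       863.3698     6,906.9581
  Σ                  1,099.7916     7,891.0988
Price P = Σ PV = 1,099.7916.
Macaulay duration = Σ(t·PV) / P = 7,891.0988 / 1,099.7916 = 7.17509 half-year periods.
In years: 7.17509 / 2 = 3.58754 years.

3.59 years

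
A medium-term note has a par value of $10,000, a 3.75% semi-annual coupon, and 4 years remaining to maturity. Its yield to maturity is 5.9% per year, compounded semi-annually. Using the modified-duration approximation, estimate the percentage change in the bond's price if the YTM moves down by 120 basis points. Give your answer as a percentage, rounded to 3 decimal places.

Periodic yield y = 0.0295. Modified duration first:
  t   CF        PV=CF/(1+0.0295)^t    t·PV
  1       187.50       182.1272       182.1272
  2       187.50       176.9084       353.8169
  3       187.50       171.8392       515.5176
  4       187.50       166.9152       667.6608
  5       187.50       162.1323       810.6615
  6       187.50       157.4864       944.9186
  7       187.50       152.9737     1,070.8160
  8    10,187.50     8,073.4064    64,587.2511
  Σ                  9,243.7889    69,132.7697
P = 9,243.7889; D_Mac = 7.47883 half-year periods = 3.73942 yrs; D_mod = 3.73942/(1+0.0295) = 3.63227 yrs.
ΔP/P ≈ -D_mod · Δy = -3.63227 × (-0.012) = +0.043587 = +4.3587%.

+4.359%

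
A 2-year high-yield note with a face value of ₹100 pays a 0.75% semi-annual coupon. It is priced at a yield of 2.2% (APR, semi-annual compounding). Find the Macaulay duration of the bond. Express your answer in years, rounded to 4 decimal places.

Periodic yield y = 0.011. Discount each cash flow and weight by its period:
  t   CF        PV=CF/(1+0.011)^t    t·PV
  1        0.375         0.3709         0.3709
  2        0.375         0.3669         0.7338
  3        0.375         0.3629         1.0887
  4      100.375        96.0773       384.3093
  Σ                     97.1780       386.5027
Price P = Σ PV = 97.1780.
Macaulay duration = Σ(t·PV) / P = 386.5027 / 97.1780 = 3.97726 half-year periods.
In years: 3.97726 / 2 = 1.98863 years.

1.9886 years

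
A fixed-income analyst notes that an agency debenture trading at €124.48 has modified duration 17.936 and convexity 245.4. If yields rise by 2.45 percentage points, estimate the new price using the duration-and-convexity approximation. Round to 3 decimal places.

€78.948

Duration effect: -D_mod·Δy = -17.936 × (+0.0245) = -0.439432
Convexity effect: ½·C·(Δy)² = 0.5 × 245.4 × (0.0245)² = +0.073650675
ΔP/P ≈ -0.439432 + 0.073650675 = -0.365781325
New price ≈ 124.48 × (1 - 0.365781325) = 78.947540664.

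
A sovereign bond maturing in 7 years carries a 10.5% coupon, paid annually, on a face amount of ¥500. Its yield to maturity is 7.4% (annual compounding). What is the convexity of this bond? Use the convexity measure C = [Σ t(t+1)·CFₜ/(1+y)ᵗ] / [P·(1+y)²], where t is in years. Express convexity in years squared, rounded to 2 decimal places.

With y = 0.074:
  t   CF        PV=CF/(1+0.074)^t    t·PV        t(t+1)·PV
  1        52.50        48.8827        48.8827          97.7654
  2        52.50        45.5146        91.0292         273.0876
  3        52.50        42.3786       127.1358         508.5430
  4        52.50        39.4586       157.8346         789.1729
  5        52.50        36.7399       183.6995       1,102.1968
  6        52.50        34.2085       205.2508       1,436.7556
  7       552.50       335.1987     2,346.3908      18,771.1266
  Σ                    582.3816     3,160.2233      22,978.6480
P = 582.3816.
Convexity = Σ t(t+1)·PV / [P·(1+y)²] = 22,978.6480 / (582.3816 × 1.153476) = 34.20647.

34.21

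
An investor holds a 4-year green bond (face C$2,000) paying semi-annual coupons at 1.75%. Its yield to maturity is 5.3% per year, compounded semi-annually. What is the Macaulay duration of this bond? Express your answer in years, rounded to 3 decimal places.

3.870 years

Periodic yield y = 0.0265. Discount each cash flow and weight by its period:
  t   CF        PV=CF/(1+0.0265)^t    t·PV
  1        17.50        17.0482        17.0482
  2        17.50        16.6081        33.2162
  3        17.50        16.1794        48.5381
  4        17.50        15.7617        63.0467
  5        17.50        15.3548        76.7738
  6        17.50        14.9584        89.7502
  7        17.50        14.5722       102.0055
  8     2,017.50     1,636.5976    13,092.7809
  Σ                  1,747.0803    13,523.1596
Price P = Σ PV = 1,747.0803.
Macaulay duration = Σ(t·PV) / P = 13,523.1596 / 1,747.0803 = 7.74043 half-year periods.
In years: 7.74043 / 2 = 3.87022 years.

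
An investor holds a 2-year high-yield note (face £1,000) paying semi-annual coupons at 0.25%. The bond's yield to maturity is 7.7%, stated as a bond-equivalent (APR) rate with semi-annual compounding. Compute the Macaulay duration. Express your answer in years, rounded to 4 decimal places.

1.9959 years

Periodic yield y = 0.0385. Discount each cash flow and weight by its period:
  t   CF        PV=CF/(1+0.0385)^t    t·PV
  1         1.25         1.2037         1.2037
  2         1.25         1.1590         2.3181
  3         1.25         1.1161         3.3482
  4     1,001.25       860.8283     3,443.3131
  Σ                    864.3070     3,450.1831
Price P = Σ PV = 864.3070.
Macaulay duration = Σ(t·PV) / P = 3,450.1831 / 864.3070 = 3.99185 half-year periods.
In years: 3.99185 / 2 = 1.99592 years.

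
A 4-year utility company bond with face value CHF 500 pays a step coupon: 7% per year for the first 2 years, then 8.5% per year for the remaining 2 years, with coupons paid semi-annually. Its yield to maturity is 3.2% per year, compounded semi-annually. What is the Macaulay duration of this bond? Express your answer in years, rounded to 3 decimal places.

Periodic yield y = 0.016. Discount each cash flow and weight by its period:
  t   CF        PV=CF/(1+0.016)^t    t·PV
  1        17.50        17.2244        17.2244
  2        17.50        16.9532        33.9063
  3        17.50        16.6862        50.0585
  4        17.50        16.4234        65.6936
  5        21.25        19.6286        98.1432
  6        21.25        19.3195       115.9172
  7        21.25        19.0153       133.1070
  8       521.25       459.0885     3,672.7079
  Σ                    584.3391     4,186.7583
Price P = Σ PV = 584.3391.
Macaulay duration = Σ(t·PV) / P = 4,186.7583 / 584.3391 = 7.16495 half-year periods.
In years: 7.16495 / 2 = 3.58247 years.

3.582 years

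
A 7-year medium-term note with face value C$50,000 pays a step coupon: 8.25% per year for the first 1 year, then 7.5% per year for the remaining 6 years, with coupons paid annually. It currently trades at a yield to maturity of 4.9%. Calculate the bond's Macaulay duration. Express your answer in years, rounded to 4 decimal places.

Periodic yield y = 0.049. Discount each cash flow and weight by its year:
  t   CF        PV=CF/(1+0.049)^t    t·PV
  1     4,125.00     3,932.3165     3,932.3165
  2     3,750.00     3,407.8486     6,815.6972
  3     3,750.00     3,248.6641     9,745.9922
  4     3,750.00     3,096.9152    12,387.6608
  5     3,750.00     2,952.2547    14,761.2736
  6     3,750.00     2,814.3515    16,886.1090
  7    53,750.00    38,454.7552   269,183.2865
  Σ                 57,907.1058   333,712.3359
Price P = Σ PV = 57,907.1058.
Macaulay duration = Σ(t·PV) / P = 333,712.3359 / 57,907.1058 = 5.76289 years.

5.7629 years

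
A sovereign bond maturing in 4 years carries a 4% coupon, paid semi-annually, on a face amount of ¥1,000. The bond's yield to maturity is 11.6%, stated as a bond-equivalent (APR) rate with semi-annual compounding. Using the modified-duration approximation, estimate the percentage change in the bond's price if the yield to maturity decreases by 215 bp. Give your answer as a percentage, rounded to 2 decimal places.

Periodic yield y = 0.058. Modified duration first:
  t   CF        PV=CF/(1+0.058)^t    t·PV
  1        20.00        18.9036        18.9036
  2        20.00        17.8673        35.7346
  3        20.00        16.8878        50.6634
  4        20.00        15.9620        63.8480
  5        20.00        15.0870        75.4348
  6        20.00        14.2599        85.5593
  7        20.00        13.4782        94.3471
  8     1,020.00       649.7029     5,197.6235
  Σ                    762.1486     5,622.1142
P = 762.1486; D_Mac = 7.37666 half-year periods = 3.68833 yrs; D_mod = 3.68833/(1+0.058) = 3.48614 yrs.
ΔP/P ≈ -D_mod · Δy = -3.48614 × (-0.0215) = +0.074952 = +7.4952%.

+7.50%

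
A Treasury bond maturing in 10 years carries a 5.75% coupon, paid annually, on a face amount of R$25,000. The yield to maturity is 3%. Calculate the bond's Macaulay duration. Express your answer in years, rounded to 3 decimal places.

8.115 years

Periodic yield y = 0.03. Discount each cash flow and weight by its year:
  t   CF        PV=CF/(1+0.03)^t    t·PV
  1     1,437.50     1,395.6311     1,395.6311
  2     1,437.50     1,354.9816     2,709.9632
  3     1,437.50     1,315.5161     3,946.5484
  4     1,437.50     1,277.2001     5,108.8005
  5     1,437.50     1,240.0001     6,200.0006
  6     1,437.50     1,203.8836     7,223.3017
  7     1,437.50     1,168.8190     8,181.7333
  8     1,437.50     1,134.7758     9,078.2062
  9     1,437.50     1,101.7241     9,915.5165
  10   26,437.50    19,671.9829   196,719.8288
  Σ                 30,864.5145   250,479.5303
Price P = Σ PV = 30,864.5145.
Macaulay duration = Σ(t·PV) / P = 250,479.5303 / 30,864.5145 = 8.11545 years.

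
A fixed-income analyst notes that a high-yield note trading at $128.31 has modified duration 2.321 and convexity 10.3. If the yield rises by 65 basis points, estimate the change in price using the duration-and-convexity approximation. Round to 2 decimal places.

-$1.91

Duration effect: -D_mod·Δy = -2.321 × (+0.0065) = -0.0150865
Convexity effect: ½·C·(Δy)² = 0.5 × 10.3 × (0.0065)² = +0.0002175875
ΔP/P ≈ -0.0150865 + 0.0002175875 = -0.0148689125
ΔP ≈ 128.31 × (-0.0148689125) = -1.907830162875.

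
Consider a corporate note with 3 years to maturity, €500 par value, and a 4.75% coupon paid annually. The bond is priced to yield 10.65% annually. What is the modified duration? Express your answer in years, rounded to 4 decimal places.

2.5795 years

Periodic yield y = 0.1065. First find Macaulay duration:
  t   CF        PV=CF/(1+0.1065)^t    t·PV
  1        23.75        21.4641        21.4641
  2        23.75        19.3982        38.7963
  3       523.75       386.6071     1,159.8212
  Σ                    427.4693     1,220.0816
P = 427.4693; Macaulay duration = 1,220.0816 / 427.4693 = 2.85420 years.
Modified duration = D_Mac / (1 + y) = 2.85420 / 1.1065 = 2.57948 years.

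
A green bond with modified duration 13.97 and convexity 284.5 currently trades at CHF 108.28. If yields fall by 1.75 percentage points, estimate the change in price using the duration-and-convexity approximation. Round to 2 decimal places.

Duration effect: -D_mod·Δy = -13.97 × (-0.0175) = +0.244475
Convexity effect: ½·C·(Δy)² = 0.5 × 284.5 × (-0.0175)² = +0.0435640625
ΔP/P ≈ +0.244475 + 0.0435640625 = +0.2880390625
ΔP ≈ 108.28 × (+0.2880390625) = +31.1888696875.

+CHF 31.19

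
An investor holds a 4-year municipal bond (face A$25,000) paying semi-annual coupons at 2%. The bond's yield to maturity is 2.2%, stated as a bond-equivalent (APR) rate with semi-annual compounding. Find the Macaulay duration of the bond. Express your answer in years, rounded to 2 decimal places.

3.86 years

Periodic yield y = 0.011. Discount each cash flow and weight by its period:
  t   CF        PV=CF/(1+0.011)^t    t·PV
  1       250.00       247.2799       247.2799
  2       250.00       244.5894       489.1789
  3       250.00       241.9282       725.7847
  4       250.00       239.2960       957.1839
  5       250.00       236.6924     1,183.4618
  6       250.00       234.1171     1,404.7024
  7       250.00       231.5698     1,620.9886
  8    25,250.00    23,134.0749   185,072.5994
  Σ                 24,809.5477   191,701.1795
Price P = Σ PV = 24,809.5477.
Macaulay duration = Σ(t·PV) / P = 191,701.1795 / 24,809.5477 = 7.72691 half-year periods.
In years: 7.72691 / 2 = 3.86346 years.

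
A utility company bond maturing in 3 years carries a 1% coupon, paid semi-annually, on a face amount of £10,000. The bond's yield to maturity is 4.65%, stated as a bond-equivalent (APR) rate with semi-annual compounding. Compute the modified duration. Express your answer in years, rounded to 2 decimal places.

2.89 years

Periodic yield y = 0.02325. First find Macaulay duration:
  t   CF        PV=CF/(1+0.02325)^t    t·PV
  1        50.00        48.8639        48.8639
  2        50.00        47.7536        95.5073
  3        50.00        46.6686       140.0058
  4        50.00        45.6082       182.4328
  5        50.00        44.5719       222.8595
  6    10,050.00     8,755.3909    52,532.3455
  Σ                  8,988.8572    53,222.0149
P = 8,988.8572; Macaulay duration = 53,222.0149 / 8,988.8572 = 5.92089 half-year periods = 2.96044 years.
Modified duration = D_Mac / (1 + y) = 2.96044 / 1.02325 = 2.89318 years.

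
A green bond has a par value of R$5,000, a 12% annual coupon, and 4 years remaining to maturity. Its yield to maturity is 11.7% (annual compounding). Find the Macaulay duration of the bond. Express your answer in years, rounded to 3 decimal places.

3.405 years

Periodic yield y = 0.117. Discount each cash flow and weight by its year:
  t   CF        PV=CF/(1+0.117)^t    t·PV
  1       600.00       537.1531       537.1531
  2       600.00       480.8891       961.7781
  3       600.00       430.5184     1,291.5552
  4     5,600.00     3,597.2890    14,389.1562
  Σ                  5,045.8496    17,179.6426
Price P = Σ PV = 5,045.8496.
Macaulay duration = Σ(t·PV) / P = 17,179.6426 / 5,045.8496 = 3.40471 years.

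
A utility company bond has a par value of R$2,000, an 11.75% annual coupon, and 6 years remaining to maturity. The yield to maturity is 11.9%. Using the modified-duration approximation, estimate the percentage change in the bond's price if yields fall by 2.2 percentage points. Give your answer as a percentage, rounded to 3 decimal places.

Periodic yield y = 0.119. Modified duration first:
  t   CF        PV=CF/(1+0.119)^t    t·PV
  1       235.00       210.0089       210.0089
  2       235.00       187.6755       375.3511
  3       235.00       167.7172       503.1516
  4       235.00       149.8813       599.5253
  5       235.00       133.9422       669.7110
  6     2,235.00     1,138.4056     6,830.4334
  Σ                  1,987.6308     9,188.1813
P = 1,987.6308; D_Mac = 4.62268 yrs; D_mod = 4.62268/(1+0.119) = 4.13108 yrs.
ΔP/P ≈ -D_mod · Δy = -4.13108 × (-0.022) = +0.090884 = +9.0884%.

+9.088%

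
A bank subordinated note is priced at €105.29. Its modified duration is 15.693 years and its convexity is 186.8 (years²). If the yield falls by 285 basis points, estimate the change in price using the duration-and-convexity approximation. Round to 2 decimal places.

Duration effect: -D_mod·Δy = -15.693 × (-0.0285) = +0.4472505
Convexity effect: ½·C·(Δy)² = 0.5 × 186.8 × (-0.0285)² = +0.07586415
ΔP/P ≈ +0.4472505 + 0.07586415 = +0.52311465
ΔP ≈ 105.29 × (+0.52311465) = +55.0787414985.

+€55.08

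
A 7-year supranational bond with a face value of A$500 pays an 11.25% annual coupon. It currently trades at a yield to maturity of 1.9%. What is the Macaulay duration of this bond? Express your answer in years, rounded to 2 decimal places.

Periodic yield y = 0.019. Discount each cash flow and weight by its year:
  t   CF        PV=CF/(1+0.019)^t    t·PV
  1        56.25        55.2012        55.2012
  2        56.25        54.1719       108.3438
  3        56.25        53.1618       159.4855
  4        56.25        52.1706       208.6824
  5        56.25        51.1978       255.9892
  6        56.25        50.2432       301.4593
  7       556.25       487.5854     3,413.0981
  Σ                    803.7320     4,502.2595
Price P = Σ PV = 803.7320.
Macaulay duration = Σ(t·PV) / P = 4,502.2595 / 803.7320 = 5.60169 years.

5.60 years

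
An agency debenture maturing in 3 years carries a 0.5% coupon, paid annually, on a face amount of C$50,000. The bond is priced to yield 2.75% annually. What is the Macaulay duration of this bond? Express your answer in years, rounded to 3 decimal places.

Periodic yield y = 0.0275. Discount each cash flow and weight by its year:
  t   CF        PV=CF/(1+0.0275)^t    t·PV
  1       250.00       243.3090       243.3090
  2       250.00       236.7971       473.5942
  3    50,250.00    46,322.3490   138,967.0471
  Σ                 46,802.4551   139,683.9502
Price P = Σ PV = 46,802.4551.
Macaulay duration = Σ(t·PV) / P = 139,683.9502 / 46,802.4551 = 2.98454 years.

2.985 years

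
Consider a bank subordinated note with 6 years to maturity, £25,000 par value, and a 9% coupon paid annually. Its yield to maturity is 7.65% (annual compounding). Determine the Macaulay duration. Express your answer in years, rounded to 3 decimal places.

Periodic yield y = 0.0765. Discount each cash flow and weight by its year:
  t   CF        PV=CF/(1+0.0765)^t    t·PV
  1     2,250.00     2,090.1068     2,090.1068
  2     2,250.00     1,941.5762     3,883.1525
  3     2,250.00     1,803.6008     5,410.8024
  4     2,250.00     1,675.4304     6,701.7214
  5     2,250.00     1,556.3682     7,781.8410
  6    27,250.00    17,509.8450   105,059.0700
  Σ                 26,576.9274   130,926.6941
Price P = Σ PV = 26,576.9274.
Macaulay duration = Σ(t·PV) / P = 130,926.6941 / 26,576.9274 = 4.92633 years.

4.926 years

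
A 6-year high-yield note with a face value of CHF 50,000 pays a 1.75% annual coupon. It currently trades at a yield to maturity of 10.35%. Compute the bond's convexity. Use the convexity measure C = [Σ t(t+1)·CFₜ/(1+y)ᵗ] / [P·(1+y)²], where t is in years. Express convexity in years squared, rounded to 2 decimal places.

31.97

With y = 0.1035:
  t   CF        PV=CF/(1+0.1035)^t    t·PV        t(t+1)·PV
  1       875.00       792.9316       792.9316       1,585.8632
  2       875.00       718.5606     1,437.1211       4,311.3634
  3       875.00       651.1650     1,953.4950       7,813.9798
  4       875.00       590.0906     2,360.3624      11,801.8122
  5       875.00       534.7445     2,673.7227      16,042.3364
  6    50,875.00    28,175.4199   169,052.5195   1,183,367.6362
  Σ                 31,462.9122   178,270.1523   1,224,922.9913
P = 31,462.9122.
Convexity = Σ t(t+1)·PV / [P·(1+y)²] = 1,224,922.9913 / (31,462.9122 × 1.217712) = 31.97166.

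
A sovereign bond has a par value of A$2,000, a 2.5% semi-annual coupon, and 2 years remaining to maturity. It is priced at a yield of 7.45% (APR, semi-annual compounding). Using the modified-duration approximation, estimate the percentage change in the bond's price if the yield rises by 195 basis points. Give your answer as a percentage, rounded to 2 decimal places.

-3.69%

Periodic yield y = 0.03725. Modified duration first:
  t   CF        PV=CF/(1+0.03725)^t    t·PV
  1        25.00        24.1022        24.1022
  2        25.00        23.2366        46.4733
  3        25.00        22.4021        67.2064
  4     2,025.00     1,749.4086     6,997.6343
  Σ                  1,819.1496     7,135.4162
P = 1,819.1496; D_Mac = 3.92239 half-year periods = 1.96120 yrs; D_mod = 1.96120/(1+0.03725) = 1.89076 yrs.
ΔP/P ≈ -D_mod · Δy = -1.89076 × (+0.0195) = -0.036870 = -3.6870%.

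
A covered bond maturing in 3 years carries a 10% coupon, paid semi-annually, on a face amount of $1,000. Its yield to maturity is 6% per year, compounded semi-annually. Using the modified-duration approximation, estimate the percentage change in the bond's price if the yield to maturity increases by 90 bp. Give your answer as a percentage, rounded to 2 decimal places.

Periodic yield y = 0.03. Modified duration first:
  t   CF        PV=CF/(1+0.03)^t    t·PV
  1        50.00        48.5437        48.5437
  2        50.00        47.1298        94.2596
  3        50.00        45.7571       137.2712
  4        50.00        44.4244       177.6974
  5        50.00        43.1304       215.6522
  6     1,050.00       879.3585     5,276.1508
  Σ                  1,108.3438     5,949.5750
P = 1,108.3438; D_Mac = 5.36799 half-year periods = 2.68399 yrs; D_mod = 2.68399/(1+0.03) = 2.60582 yrs.
ΔP/P ≈ -D_mod · Δy = -2.60582 × (+0.009) = -0.023452 = -2.3452%.

-2.35%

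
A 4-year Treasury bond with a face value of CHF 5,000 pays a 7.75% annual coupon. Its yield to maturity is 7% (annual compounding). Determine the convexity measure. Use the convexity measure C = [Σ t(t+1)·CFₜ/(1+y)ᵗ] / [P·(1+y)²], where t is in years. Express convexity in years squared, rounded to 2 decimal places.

15.12

With y = 0.07:
  t   CF        PV=CF/(1+0.07)^t    t·PV        t(t+1)·PV
  1       387.50       362.1495       362.1495         724.2991
  2       387.50       338.4575       676.9150       2,030.7450
  3       387.50       316.3154       948.9463       3,795.7851
  4     5,387.50     4,110.0980    16,440.3918      82,201.9591
  Σ                  5,127.0204    18,428.4026      88,752.7883
P = 5,127.0204.
Convexity = Σ t(t+1)·PV / [P·(1+y)²] = 88,752.7883 / (5,127.0204 × 1.144900) = 15.11992.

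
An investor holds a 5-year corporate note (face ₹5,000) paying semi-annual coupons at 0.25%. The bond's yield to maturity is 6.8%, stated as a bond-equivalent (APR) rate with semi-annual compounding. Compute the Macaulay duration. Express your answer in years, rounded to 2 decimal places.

Periodic yield y = 0.034. Discount each cash flow and weight by its period:
  t   CF        PV=CF/(1+0.034)^t    t·PV
  1         6.25         6.0445         6.0445
  2         6.25         5.8457        11.6915
  3         6.25         5.6535        16.9605
  4         6.25         5.4676        21.8705
  5         6.25         5.2878        26.4391
  6         6.25         5.1140        30.6837
  7         6.25         4.9458        34.6206
  8         6.25         4.7832        38.2654
  9         6.25         4.6259        41.6330
  10    5,006.25     3,583.4978    35,834.9783
  Σ                  3,631.2658    36,063.1870
Price P = Σ PV = 3,631.2658.
Macaulay duration = Σ(t·PV) / P = 36,063.1870 / 3,631.2658 = 9.93130 half-year periods.
In years: 9.93130 / 2 = 4.96565 years.

4.97 years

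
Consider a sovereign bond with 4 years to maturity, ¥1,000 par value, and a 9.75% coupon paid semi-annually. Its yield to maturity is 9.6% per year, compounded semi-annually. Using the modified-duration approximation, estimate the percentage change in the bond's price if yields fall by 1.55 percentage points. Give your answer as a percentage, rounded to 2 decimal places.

+5.04%

Periodic yield y = 0.048. Modified duration first:
  t   CF        PV=CF/(1+0.048)^t    t·PV
  1        48.75        46.5172        46.5172
  2        48.75        44.3866        88.7732
  3        48.75        42.3536       127.0609
  4        48.75        40.4138       161.6551
  5        48.75        38.5628       192.8138
  6        48.75        36.7965       220.7792
  7        48.75        35.1112       245.7784
  8     1,048.75       720.7451     5,765.9610
  Σ                  1,004.8868     6,849.3389
P = 1,004.8868; D_Mac = 6.81603 half-year periods = 3.40802 yrs; D_mod = 3.40802/(1+0.048) = 3.25192 yrs.
ΔP/P ≈ -D_mod · Δy = -3.25192 × (-0.0155) = +0.050405 = +5.0405%.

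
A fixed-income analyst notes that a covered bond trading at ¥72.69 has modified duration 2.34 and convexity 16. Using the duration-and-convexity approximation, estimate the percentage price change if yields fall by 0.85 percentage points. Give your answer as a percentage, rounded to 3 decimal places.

+2.047%

Duration effect: -D_mod·Δy = -2.34 × (-0.0085) = +0.019890
Convexity effect: ½·C·(Δy)² = 0.5 × 16 × (-0.0085)² = +0.0005780
ΔP/P ≈ +0.019890 + 0.0005780 = +0.020468
= +2.0468%.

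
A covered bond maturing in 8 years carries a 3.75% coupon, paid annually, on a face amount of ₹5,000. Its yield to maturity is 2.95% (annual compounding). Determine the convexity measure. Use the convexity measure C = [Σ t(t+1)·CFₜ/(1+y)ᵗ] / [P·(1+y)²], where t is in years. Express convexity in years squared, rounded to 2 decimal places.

With y = 0.0295:
  t   CF        PV=CF/(1+0.0295)^t    t·PV        t(t+1)·PV
  1       187.50       182.1272       182.1272         364.2545
  2       187.50       176.9084       353.8169       1,061.4507
  3       187.50       171.8392       515.5176       2,062.0703
  4       187.50       166.9152       667.6608       3,338.3039
  5       187.50       162.1323       810.6615       4,863.9687
  6       187.50       157.4864       944.9186       6,614.4305
  7       187.50       152.9737     1,070.8160       8,566.5281
  8     5,187.50     4,110.9983    32,887.9868     295,991.8809
  Σ                  5,281.3809    37,433.5054     322,862.8875
P = 5,281.3809.
Convexity = Σ t(t+1)·PV / [P·(1+y)²] = 322,862.8875 / (5,281.3809 × 1.059870) = 57.67903.

57.68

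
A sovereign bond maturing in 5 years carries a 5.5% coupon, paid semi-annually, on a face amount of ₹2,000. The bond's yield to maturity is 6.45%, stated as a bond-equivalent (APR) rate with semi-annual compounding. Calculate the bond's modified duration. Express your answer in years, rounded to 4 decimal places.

Periodic yield y = 0.03225. First find Macaulay duration:
  t   CF        PV=CF/(1+0.03225)^t    t·PV
  1        55.00        53.2817        53.2817
  2        55.00        51.6170       103.2340
  3        55.00        50.0044       150.0131
  4        55.00        48.4421       193.7685
  5        55.00        46.9287       234.6433
  6        55.00        45.4625       272.7750
  7        55.00        44.0421       308.2950
  8        55.00        42.6662       341.3293
  9        55.00        41.3332       371.9985
  10    2,055.00     1,496.1079    14,961.0788
  Σ                  1,919.8857    16,990.4172
P = 1,919.8857; Macaulay duration = 16,990.4172 / 1,919.8857 = 8.84970 half-year periods = 4.42485 years.
Modified duration = D_Mac / (1 + y) = 4.42485 / 1.03225 = 4.28661 years.

4.2866 years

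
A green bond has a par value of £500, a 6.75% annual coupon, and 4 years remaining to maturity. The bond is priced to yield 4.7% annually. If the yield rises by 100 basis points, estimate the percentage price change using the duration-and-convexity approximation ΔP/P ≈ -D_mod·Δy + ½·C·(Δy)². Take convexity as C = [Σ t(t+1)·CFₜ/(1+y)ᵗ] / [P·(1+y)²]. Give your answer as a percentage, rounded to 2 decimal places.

-3.41%

With y = 0.047:
  t   CF        PV=CF/(1+0.047)^t    t·PV        t(t+1)·PV
  1        33.75        32.2350        32.2350          64.4699
  2        33.75        30.7879        61.5758         184.7275
  3        33.75        29.4058        88.2175         352.8702
  4       533.75       444.1720     1,776.6879       8,883.4397
  Σ                    536.6007     1,958.7163       9,485.5073
P = 536.6007; D_Mac = 3.65023 yrs; D_mod = 3.48637 yrs; C = 16.12560.
Duration effect: -3.48637 × (+0.01) = -0.034864
Convexity effect: 0.5 × 16.12560 × (0.01)² = +0.0008063
ΔP/P ≈ -0.034864 + 0.0008063 = -0.034057 = -3.4057%.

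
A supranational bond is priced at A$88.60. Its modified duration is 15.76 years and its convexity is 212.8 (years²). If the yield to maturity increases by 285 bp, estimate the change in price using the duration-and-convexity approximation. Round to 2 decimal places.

-A$32.14

Duration effect: -D_mod·Δy = -15.76 × (+0.0285) = -0.449160
Convexity effect: ½·C·(Δy)² = 0.5 × 212.8 × (0.0285)² = +0.0864234
ΔP/P ≈ -0.449160 + 0.0864234 = -0.3627366
ΔP ≈ 88.60 × (-0.3627366) = -32.13846276.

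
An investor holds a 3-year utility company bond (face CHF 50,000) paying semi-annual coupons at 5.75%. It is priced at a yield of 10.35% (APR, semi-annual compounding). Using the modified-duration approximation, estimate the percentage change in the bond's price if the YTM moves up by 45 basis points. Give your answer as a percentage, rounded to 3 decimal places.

-1.191%

Periodic yield y = 0.05175. Modified duration first:
  t   CF        PV=CF/(1+0.05175)^t    t·PV
  1     1,437.50     1,366.7697     1,366.7697
  2     1,437.50     1,299.5195     2,599.0391
  3     1,437.50     1,235.5784     3,706.7351
  4     1,437.50     1,174.7833     4,699.1333
  5     1,437.50     1,116.9796     5,584.8981
  6    51,437.50    38,001.8490   228,011.0942
  Σ                 44,195.4795   245,967.6694
P = 44,195.4795; D_Mac = 5.56545 half-year periods = 2.78272 yrs; D_mod = 2.78272/(1+0.05175) = 2.64580 yrs.
ΔP/P ≈ -D_mod · Δy = -2.64580 × (+0.0045) = -0.011906 = -1.1906%.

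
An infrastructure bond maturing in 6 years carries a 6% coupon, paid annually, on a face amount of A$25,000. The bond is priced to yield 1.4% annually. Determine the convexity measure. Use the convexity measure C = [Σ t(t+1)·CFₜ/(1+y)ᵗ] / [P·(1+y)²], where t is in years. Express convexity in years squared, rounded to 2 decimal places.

34.60

With y = 0.014:
  t   CF        PV=CF/(1+0.014)^t    t·PV        t(t+1)·PV
  1     1,500.00     1,479.2899     1,479.2899       2,958.5799
  2     1,500.00     1,458.8658     2,917.7316       8,753.1949
  3     1,500.00     1,438.7237     4,316.1711      17,264.6843
  4     1,500.00     1,418.8597     5,675.4386      28,377.1931
  5     1,500.00     1,399.2699     6,996.3494      41,978.0962
  6    26,500.00    24,379.1267   146,274.7600   1,023,923.3203
  Σ                 31,574.1356   167,659.7407   1,123,255.0686
P = 31,574.1356.
Convexity = Σ t(t+1)·PV / [P·(1+y)²] = 1,123,255.0686 / (31,574.1356 × 1.028196) = 34.59959.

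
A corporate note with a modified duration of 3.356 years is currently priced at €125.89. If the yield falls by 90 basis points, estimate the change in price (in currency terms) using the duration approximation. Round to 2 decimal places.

+€3.80

Duration approximation: ΔP/P ≈ -D_mod · Δy = -3.356 × (-0.009) = +0.030204.
ΔP ≈ 125.89 × (+0.030204) = +3.80238156.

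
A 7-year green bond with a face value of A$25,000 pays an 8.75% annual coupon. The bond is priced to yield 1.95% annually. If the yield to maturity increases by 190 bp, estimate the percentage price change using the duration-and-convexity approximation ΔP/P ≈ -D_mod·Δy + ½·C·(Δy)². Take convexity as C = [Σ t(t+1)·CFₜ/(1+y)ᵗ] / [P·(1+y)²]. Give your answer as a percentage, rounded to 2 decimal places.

-10.04%

With y = 0.0195:
  t   CF        PV=CF/(1+0.0195)^t    t·PV        t(t+1)·PV
  1     2,187.50     2,145.6596     2,145.6596       4,291.3193
  2     2,187.50     2,104.6196     4,209.2391      12,627.7173
  3     2,187.50     2,064.3644     6,193.0933      24,772.3734
  4     2,187.50     2,024.8793     8,099.5172      40,497.5861
  5     2,187.50     1,986.1494     9,930.7469      59,584.4817
  6     2,187.50     1,948.1603    11,688.9616      81,822.7311
  7    27,187.50    23,749.7293   166,248.1050   1,329,984.8396
  Σ                 36,023.5619   208,515.3228   1,553,581.0484
P = 36,023.5619; D_Mac = 5.78830 yrs; D_mod = 5.67759 yrs; C = 41.49281.
Duration effect: -5.67759 × (+0.019) = -0.107874
Convexity effect: 0.5 × 41.49281 × (0.019)² = +0.0074895
ΔP/P ≈ -0.107874 + 0.0074895 = -0.100385 = -10.0385%.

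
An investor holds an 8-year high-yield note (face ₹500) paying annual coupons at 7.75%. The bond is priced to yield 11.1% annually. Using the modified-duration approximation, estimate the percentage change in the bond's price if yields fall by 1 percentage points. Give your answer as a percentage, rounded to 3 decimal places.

Periodic yield y = 0.111. Modified duration first:
  t   CF        PV=CF/(1+0.111)^t    t·PV
  1        38.75        34.8785        34.8785
  2        38.75        31.3938        62.7876
  3        38.75        28.2572        84.7717
  4        38.75        25.4340       101.7362
  5        38.75        22.8929       114.4647
  6        38.75        20.6057       123.6342
  7        38.75        18.5470       129.8289
  8       538.75       232.0998     1,856.7986
  Σ                    414.1090     2,508.9002
P = 414.1090; D_Mac = 6.05855 yrs; D_mod = 6.05855/(1+0.111) = 5.45324 yrs.
ΔP/P ≈ -D_mod · Δy = -5.45324 × (-0.01) = +0.054532 = +5.4532%.

+5.453%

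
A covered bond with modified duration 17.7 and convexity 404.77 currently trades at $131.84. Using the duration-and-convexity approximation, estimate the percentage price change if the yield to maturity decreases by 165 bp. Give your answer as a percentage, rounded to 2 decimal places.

+34.71%

Duration effect: -D_mod·Δy = -17.7 × (-0.0165) = +0.292050
Convexity effect: ½·C·(Δy)² = 0.5 × 404.77 × (-0.0165)² = +0.05509931625
ΔP/P ≈ +0.292050 + 0.05509931625 = +0.34714931625
= +34.714931625%.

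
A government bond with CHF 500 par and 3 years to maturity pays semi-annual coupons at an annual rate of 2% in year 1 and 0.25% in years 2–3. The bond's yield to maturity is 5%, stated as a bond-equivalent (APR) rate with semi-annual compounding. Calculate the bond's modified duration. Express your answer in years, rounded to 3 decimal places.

Periodic yield y = 0.025. First find Macaulay duration:
  t   CF        PV=CF/(1+0.025)^t    t·PV
  1        5.000         4.8780         4.8780
  2        5.000         4.7591         9.5181
  3        0.625         0.5804         1.7411
  4        0.625         0.5662         2.2649
  5        0.625         0.5524         2.7620
  6      500.625       431.6874     2,590.1242
  Σ                    443.0235     2,611.2884
P = 443.0235; Macaulay duration = 2,611.2884 / 443.0235 = 5.89424 half-year periods = 2.94712 years.
Modified duration = D_Mac / (1 + y) = 2.94712 / 1.025 = 2.87524 years.

2.875 years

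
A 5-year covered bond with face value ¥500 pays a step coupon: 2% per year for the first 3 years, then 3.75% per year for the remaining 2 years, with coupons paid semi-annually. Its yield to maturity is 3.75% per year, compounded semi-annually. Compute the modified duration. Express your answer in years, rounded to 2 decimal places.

4.67 years

Periodic yield y = 0.01875. First find Macaulay duration:
  t   CF        PV=CF/(1+0.01875)^t    t·PV
  1        5.000         4.9080         4.9080
  2        5.000         4.8176         9.6353
  3        5.000         4.7290        14.1869
  4        5.000         4.6419        18.5678
  5        5.000         4.5565        22.7825
  6        5.000         4.4726        26.8359
  7        9.375         8.2319        57.6230
  8        9.375         8.0804        64.6428
  9        9.375         7.9316        71.3847
  10     509.375       423.0205     4,230.2049
  Σ                    475.3900     4,520.7718
P = 475.3900; Macaulay duration = 4,520.7718 / 475.3900 = 9.50961 half-year periods = 4.75480 years.
Modified duration = D_Mac / (1 + y) = 4.75480 / 1.01875 = 4.66729 years.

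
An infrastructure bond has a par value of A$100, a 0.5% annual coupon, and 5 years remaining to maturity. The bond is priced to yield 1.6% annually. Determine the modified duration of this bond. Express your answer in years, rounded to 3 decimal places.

4.871 years

Periodic yield y = 0.016. First find Macaulay duration:
  t   CF        PV=CF/(1+0.016)^t    t·PV
  1         0.50         0.4921         0.4921
  2         0.50         0.4844         0.9688
  3         0.50         0.4767         1.4302
  4         0.50         0.4692         1.8770
  5       100.50        92.8320       464.1598
  Σ                     94.7545       468.9279
P = 94.7545; Macaulay duration = 468.9279 / 94.7545 = 4.94887 years.
Modified duration = D_Mac / (1 + y) = 4.94887 / 1.016 = 4.87094 years.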